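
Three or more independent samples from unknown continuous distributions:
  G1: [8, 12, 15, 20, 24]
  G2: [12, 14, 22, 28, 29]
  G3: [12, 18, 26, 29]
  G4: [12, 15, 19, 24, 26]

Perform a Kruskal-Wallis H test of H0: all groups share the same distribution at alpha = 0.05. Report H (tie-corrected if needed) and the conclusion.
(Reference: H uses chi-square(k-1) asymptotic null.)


Step 1: Combine all N = 19 observations and assign midranks.
sorted (value, group, rank): (8,G1,1), (12,G1,3.5), (12,G2,3.5), (12,G3,3.5), (12,G4,3.5), (14,G2,6), (15,G1,7.5), (15,G4,7.5), (18,G3,9), (19,G4,10), (20,G1,11), (22,G2,12), (24,G1,13.5), (24,G4,13.5), (26,G3,15.5), (26,G4,15.5), (28,G2,17), (29,G2,18.5), (29,G3,18.5)
Step 2: Sum ranks within each group.
R_1 = 36.5 (n_1 = 5)
R_2 = 57 (n_2 = 5)
R_3 = 46.5 (n_3 = 4)
R_4 = 50 (n_4 = 5)
Step 3: H = 12/(N(N+1)) * sum(R_i^2/n_i) - 3(N+1)
     = 12/(19*20) * (36.5^2/5 + 57^2/5 + 46.5^2/4 + 50^2/5) - 3*20
     = 0.031579 * 1956.81 - 60
     = 1.794079.
Step 4: Ties present; correction factor C = 1 - 84/(19^3 - 19) = 0.987719. Corrected H = 1.794079 / 0.987719 = 1.816385.
Step 5: Under H0, H ~ chi^2(3); p-value = 0.611376.
Step 6: alpha = 0.05. fail to reject H0.

H = 1.8164, df = 3, p = 0.611376, fail to reject H0.


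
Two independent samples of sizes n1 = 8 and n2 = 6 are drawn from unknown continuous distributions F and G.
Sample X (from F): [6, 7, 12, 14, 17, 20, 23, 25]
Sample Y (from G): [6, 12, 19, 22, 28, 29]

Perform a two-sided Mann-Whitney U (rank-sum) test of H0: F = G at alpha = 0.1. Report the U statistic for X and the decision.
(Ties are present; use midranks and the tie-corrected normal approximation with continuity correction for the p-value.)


Step 1: Combine and sort all 14 observations; assign midranks.
sorted (value, group): (6,X), (6,Y), (7,X), (12,X), (12,Y), (14,X), (17,X), (19,Y), (20,X), (22,Y), (23,X), (25,X), (28,Y), (29,Y)
ranks: 6->1.5, 6->1.5, 7->3, 12->4.5, 12->4.5, 14->6, 17->7, 19->8, 20->9, 22->10, 23->11, 25->12, 28->13, 29->14
Step 2: Rank sum for X: R1 = 1.5 + 3 + 4.5 + 6 + 7 + 9 + 11 + 12 = 54.
Step 3: U_X = R1 - n1(n1+1)/2 = 54 - 8*9/2 = 54 - 36 = 18.
       U_Y = n1*n2 - U_X = 48 - 18 = 30.
Step 4: Ties are present, so use the tie-corrected normal approximation (with continuity correction) for the p-value.
Step 5: p-value = 0.476705; compare to alpha = 0.1. fail to reject H0.

U_X = 18, p = 0.476705, fail to reject H0 at alpha = 0.1.


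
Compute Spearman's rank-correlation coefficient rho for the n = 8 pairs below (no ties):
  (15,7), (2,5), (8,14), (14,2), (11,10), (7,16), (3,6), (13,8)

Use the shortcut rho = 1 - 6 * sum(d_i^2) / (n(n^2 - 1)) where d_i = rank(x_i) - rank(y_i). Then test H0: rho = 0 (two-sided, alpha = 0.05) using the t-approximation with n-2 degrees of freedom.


Step 1: Rank x and y separately (midranks; no ties here).
rank(x): 15->8, 2->1, 8->4, 14->7, 11->5, 7->3, 3->2, 13->6
rank(y): 7->4, 5->2, 14->7, 2->1, 10->6, 16->8, 6->3, 8->5
Step 2: d_i = R_x(i) - R_y(i); compute d_i^2.
  (8-4)^2=16, (1-2)^2=1, (4-7)^2=9, (7-1)^2=36, (5-6)^2=1, (3-8)^2=25, (2-3)^2=1, (6-5)^2=1
sum(d^2) = 90.
Step 3: rho = 1 - 6*90 / (8*(8^2 - 1)) = 1 - 540/504 = -0.071429.
Step 4: Under H0, t = rho * sqrt((n-2)/(1-rho^2)) = -0.1754 ~ t(6).
Step 5: Two-sided p-value from the t-distribution with 6 df = 0.866526.
Step 6: alpha = 0.05. fail to reject H0.

rho = -0.0714, p = 0.866526, fail to reject H0 at alpha = 0.05.


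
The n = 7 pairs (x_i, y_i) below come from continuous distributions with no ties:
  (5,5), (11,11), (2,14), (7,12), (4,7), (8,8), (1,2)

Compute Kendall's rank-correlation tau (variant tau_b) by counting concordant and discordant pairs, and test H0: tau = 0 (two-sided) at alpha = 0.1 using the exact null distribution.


Step 1: Enumerate the 21 unordered pairs (i,j) with i<j and classify each by sign(x_j-x_i) * sign(y_j-y_i).
  (1,2):dx=+6,dy=+6->C; (1,3):dx=-3,dy=+9->D; (1,4):dx=+2,dy=+7->C; (1,5):dx=-1,dy=+2->D
  (1,6):dx=+3,dy=+3->C; (1,7):dx=-4,dy=-3->C; (2,3):dx=-9,dy=+3->D; (2,4):dx=-4,dy=+1->D
  (2,5):dx=-7,dy=-4->C; (2,6):dx=-3,dy=-3->C; (2,7):dx=-10,dy=-9->C; (3,4):dx=+5,dy=-2->D
  (3,5):dx=+2,dy=-7->D; (3,6):dx=+6,dy=-6->D; (3,7):dx=-1,dy=-12->C; (4,5):dx=-3,dy=-5->C
  (4,6):dx=+1,dy=-4->D; (4,7):dx=-6,dy=-10->C; (5,6):dx=+4,dy=+1->C; (5,7):dx=-3,dy=-5->C
  (6,7):dx=-7,dy=-6->C
Step 2: C = 13, D = 8, total pairs = 21.
Step 3: tau = (C - D)/(n(n-1)/2) = (13 - 8)/21 = 0.238095.
Step 4: Exact two-sided p-value (enumerate n! = 5040 permutations of y under H0): p = 0.561905.
Step 5: alpha = 0.1. fail to reject H0.

tau_b = 0.2381 (C=13, D=8), p = 0.561905, fail to reject H0.


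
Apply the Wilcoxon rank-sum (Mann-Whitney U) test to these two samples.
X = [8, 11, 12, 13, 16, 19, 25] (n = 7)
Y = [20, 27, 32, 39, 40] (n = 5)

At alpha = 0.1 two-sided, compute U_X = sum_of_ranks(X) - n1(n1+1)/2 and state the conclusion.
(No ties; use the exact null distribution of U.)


Step 1: Combine and sort all 12 observations; assign midranks.
sorted (value, group): (8,X), (11,X), (12,X), (13,X), (16,X), (19,X), (20,Y), (25,X), (27,Y), (32,Y), (39,Y), (40,Y)
ranks: 8->1, 11->2, 12->3, 13->4, 16->5, 19->6, 20->7, 25->8, 27->9, 32->10, 39->11, 40->12
Step 2: Rank sum for X: R1 = 1 + 2 + 3 + 4 + 5 + 6 + 8 = 29.
Step 3: U_X = R1 - n1(n1+1)/2 = 29 - 7*8/2 = 29 - 28 = 1.
       U_Y = n1*n2 - U_X = 35 - 1 = 34.
Step 4: No ties, so the exact null distribution of U (based on enumerating the C(12,7) = 792 equally likely rank assignments) gives the two-sided p-value.
Step 5: p-value = 0.005051; compare to alpha = 0.1. reject H0.

U_X = 1, p = 0.005051, reject H0 at alpha = 0.1.


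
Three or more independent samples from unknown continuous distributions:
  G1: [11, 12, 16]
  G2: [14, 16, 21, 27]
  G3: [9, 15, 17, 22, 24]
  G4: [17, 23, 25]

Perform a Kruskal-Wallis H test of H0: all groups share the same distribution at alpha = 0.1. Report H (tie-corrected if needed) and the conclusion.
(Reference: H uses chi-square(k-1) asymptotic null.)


Step 1: Combine all N = 15 observations and assign midranks.
sorted (value, group, rank): (9,G3,1), (11,G1,2), (12,G1,3), (14,G2,4), (15,G3,5), (16,G1,6.5), (16,G2,6.5), (17,G3,8.5), (17,G4,8.5), (21,G2,10), (22,G3,11), (23,G4,12), (24,G3,13), (25,G4,14), (27,G2,15)
Step 2: Sum ranks within each group.
R_1 = 11.5 (n_1 = 3)
R_2 = 35.5 (n_2 = 4)
R_3 = 38.5 (n_3 = 5)
R_4 = 34.5 (n_4 = 3)
Step 3: H = 12/(N(N+1)) * sum(R_i^2/n_i) - 3(N+1)
     = 12/(15*16) * (11.5^2/3 + 35.5^2/4 + 38.5^2/5 + 34.5^2/3) - 3*16
     = 0.050000 * 1052.35 - 48
     = 4.617292.
Step 4: Ties present; correction factor C = 1 - 12/(15^3 - 15) = 0.996429. Corrected H = 4.617292 / 0.996429 = 4.633841.
Step 5: Under H0, H ~ chi^2(3); p-value = 0.200658.
Step 6: alpha = 0.1. fail to reject H0.

H = 4.6338, df = 3, p = 0.200658, fail to reject H0.


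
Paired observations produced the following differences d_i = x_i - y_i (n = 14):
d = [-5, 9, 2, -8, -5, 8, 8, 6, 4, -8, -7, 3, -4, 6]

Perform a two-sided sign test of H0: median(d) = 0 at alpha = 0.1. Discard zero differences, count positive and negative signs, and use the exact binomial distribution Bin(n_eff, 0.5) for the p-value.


Step 1: Discard zero differences. Original n = 14; n_eff = number of nonzero differences = 14.
Nonzero differences (with sign): -5, +9, +2, -8, -5, +8, +8, +6, +4, -8, -7, +3, -4, +6
Step 2: Count signs: positive = 8, negative = 6.
Step 3: Under H0: P(positive) = 0.5, so the number of positives S ~ Bin(14, 0.5).
Step 4: Two-sided exact p-value = sum of Bin(14,0.5) probabilities at or below the observed probability = 0.790527.
Step 5: alpha = 0.1. fail to reject H0.

n_eff = 14, pos = 8, neg = 6, p = 0.790527, fail to reject H0.


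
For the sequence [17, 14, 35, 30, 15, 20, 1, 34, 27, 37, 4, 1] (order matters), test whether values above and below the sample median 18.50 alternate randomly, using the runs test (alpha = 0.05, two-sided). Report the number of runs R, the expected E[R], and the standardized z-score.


Step 1: Compute median = 18.50; label A = above, B = below.
Labels in order: BBAABABAAABB  (n_A = 6, n_B = 6)
Step 2: Count runs R = 7.
Step 3: Under H0 (random ordering), E[R] = 2*n_A*n_B/(n_A+n_B) + 1 = 2*6*6/12 + 1 = 7.0000.
        Var[R] = 2*n_A*n_B*(2*n_A*n_B - n_A - n_B) / ((n_A+n_B)^2 * (n_A+n_B-1)) = 4320/1584 = 2.7273.
        SD[R] = 1.6514.
Step 4: R = E[R], so z = 0 with no continuity correction.
Step 5: Two-sided p-value via normal approximation = 2*(1 - Phi(|z|)) = 1.000000.
Step 6: alpha = 0.05. fail to reject H0.

R = 7, z = 0.0000, p = 1.000000, fail to reject H0.


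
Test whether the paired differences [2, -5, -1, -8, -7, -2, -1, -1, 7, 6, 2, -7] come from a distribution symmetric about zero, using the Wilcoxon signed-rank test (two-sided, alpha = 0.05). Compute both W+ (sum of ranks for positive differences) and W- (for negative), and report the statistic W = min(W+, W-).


Step 1: Drop any zero differences (none here) and take |d_i|.
|d| = [2, 5, 1, 8, 7, 2, 1, 1, 7, 6, 2, 7]
Step 2: Midrank |d_i| (ties get averaged ranks).
ranks: |2|->5, |5|->7, |1|->2, |8|->12, |7|->10, |2|->5, |1|->2, |1|->2, |7|->10, |6|->8, |2|->5, |7|->10
Step 3: Attach original signs; sum ranks with positive sign and with negative sign.
W+ = 5 + 10 + 8 + 5 = 28
W- = 7 + 2 + 12 + 10 + 5 + 2 + 2 + 10 = 50
(Check: W+ + W- = 78 should equal n(n+1)/2 = 78.)
Step 4: Test statistic W = min(W+, W-) = 28.
Step 5: Ties in |d|, so use the tie-corrected normal approximation.
        E[W] = n(n+1)/4 = 12*13/4 = 39.
        Tie groups: |d|=1 (t=3), |d|=2 (t=3), |d|=7 (t=3); sum(t^3 - t) = 72.
        Var[W] = n(n+1)(2n+1)/24 - sum(t^3-t)/48 = 3900/24 - 72/48 = 161.
        z = (W - E[W]) / sqrt(Var[W]) = (28 - 39) / 12.6886 = -0.8669.
        Two-sided p = 2*Phi(z) = 0.385985.
Step 6: alpha = 0.05. fail to reject H0.

W+ = 28, W- = 50, W = min = 28, p = 0.385985, fail to reject H0.


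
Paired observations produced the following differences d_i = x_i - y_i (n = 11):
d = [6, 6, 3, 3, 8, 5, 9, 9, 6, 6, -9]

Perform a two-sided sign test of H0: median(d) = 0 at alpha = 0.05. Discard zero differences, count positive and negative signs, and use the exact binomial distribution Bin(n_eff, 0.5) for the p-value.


Step 1: Discard zero differences. Original n = 11; n_eff = number of nonzero differences = 11.
Nonzero differences (with sign): +6, +6, +3, +3, +8, +5, +9, +9, +6, +6, -9
Step 2: Count signs: positive = 10, negative = 1.
Step 3: Under H0: P(positive) = 0.5, so the number of positives S ~ Bin(11, 0.5).
Step 4: Two-sided exact p-value = sum of Bin(11,0.5) probabilities at or below the observed probability = 0.011719.
Step 5: alpha = 0.05. reject H0.

n_eff = 11, pos = 10, neg = 1, p = 0.011719, reject H0.


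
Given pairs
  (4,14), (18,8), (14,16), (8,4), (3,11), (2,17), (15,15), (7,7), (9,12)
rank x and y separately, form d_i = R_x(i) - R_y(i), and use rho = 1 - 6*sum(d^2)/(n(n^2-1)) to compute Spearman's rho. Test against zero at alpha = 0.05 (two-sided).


Step 1: Rank x and y separately (midranks; no ties here).
rank(x): 4->3, 18->9, 14->7, 8->5, 3->2, 2->1, 15->8, 7->4, 9->6
rank(y): 14->6, 8->3, 16->8, 4->1, 11->4, 17->9, 15->7, 7->2, 12->5
Step 2: d_i = R_x(i) - R_y(i); compute d_i^2.
  (3-6)^2=9, (9-3)^2=36, (7-8)^2=1, (5-1)^2=16, (2-4)^2=4, (1-9)^2=64, (8-7)^2=1, (4-2)^2=4, (6-5)^2=1
sum(d^2) = 136.
Step 3: rho = 1 - 6*136 / (9*(9^2 - 1)) = 1 - 816/720 = -0.133333.
Step 4: Under H0, t = rho * sqrt((n-2)/(1-rho^2)) = -0.3559 ~ t(7).
Step 5: Two-sided p-value from the t-distribution with 7 df = 0.732368.
Step 6: alpha = 0.05. fail to reject H0.

rho = -0.1333, p = 0.732368, fail to reject H0 at alpha = 0.05.


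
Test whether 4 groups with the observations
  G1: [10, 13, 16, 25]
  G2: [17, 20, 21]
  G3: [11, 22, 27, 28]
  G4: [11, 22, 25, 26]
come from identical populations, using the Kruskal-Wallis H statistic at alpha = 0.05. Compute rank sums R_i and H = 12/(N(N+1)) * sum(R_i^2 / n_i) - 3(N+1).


Step 1: Combine all N = 15 observations and assign midranks.
sorted (value, group, rank): (10,G1,1), (11,G3,2.5), (11,G4,2.5), (13,G1,4), (16,G1,5), (17,G2,6), (20,G2,7), (21,G2,8), (22,G3,9.5), (22,G4,9.5), (25,G1,11.5), (25,G4,11.5), (26,G4,13), (27,G3,14), (28,G3,15)
Step 2: Sum ranks within each group.
R_1 = 21.5 (n_1 = 4)
R_2 = 21 (n_2 = 3)
R_3 = 41 (n_3 = 4)
R_4 = 36.5 (n_4 = 4)
Step 3: H = 12/(N(N+1)) * sum(R_i^2/n_i) - 3(N+1)
     = 12/(15*16) * (21.5^2/4 + 21^2/3 + 41^2/4 + 36.5^2/4) - 3*16
     = 0.050000 * 1015.88 - 48
     = 2.793750.
Step 4: Ties present; correction factor C = 1 - 18/(15^3 - 15) = 0.994643. Corrected H = 2.793750 / 0.994643 = 2.808797.
Step 5: Under H0, H ~ chi^2(3); p-value = 0.422054.
Step 6: alpha = 0.05. fail to reject H0.

H = 2.8088, df = 3, p = 0.422054, fail to reject H0.


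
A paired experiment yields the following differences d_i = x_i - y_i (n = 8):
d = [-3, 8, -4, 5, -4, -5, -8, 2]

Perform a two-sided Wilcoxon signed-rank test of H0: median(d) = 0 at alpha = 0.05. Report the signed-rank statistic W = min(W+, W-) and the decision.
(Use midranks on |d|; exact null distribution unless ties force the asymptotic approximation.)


Step 1: Drop any zero differences (none here) and take |d_i|.
|d| = [3, 8, 4, 5, 4, 5, 8, 2]
Step 2: Midrank |d_i| (ties get averaged ranks).
ranks: |3|->2, |8|->7.5, |4|->3.5, |5|->5.5, |4|->3.5, |5|->5.5, |8|->7.5, |2|->1
Step 3: Attach original signs; sum ranks with positive sign and with negative sign.
W+ = 7.5 + 5.5 + 1 = 14
W- = 2 + 3.5 + 3.5 + 5.5 + 7.5 = 22
(Check: W+ + W- = 36 should equal n(n+1)/2 = 36.)
Step 4: Test statistic W = min(W+, W-) = 14.
Step 5: Ties in |d|, so use the tie-corrected normal approximation.
        E[W] = n(n+1)/4 = 8*9/4 = 18.
        Tie groups: |d|=4 (t=2), |d|=5 (t=2), |d|=8 (t=2); sum(t^3 - t) = 18.
        Var[W] = n(n+1)(2n+1)/24 - sum(t^3-t)/48 = 1224/24 - 18/48 = 50.625.
        z = (W - E[W]) / sqrt(Var[W]) = (14 - 18) / 7.1151 = -0.5622.
        Two-sided p = 2*Phi(z) = 0.573992.
Step 6: alpha = 0.05. fail to reject H0.

W+ = 14, W- = 22, W = min = 14, p = 0.573992, fail to reject H0.


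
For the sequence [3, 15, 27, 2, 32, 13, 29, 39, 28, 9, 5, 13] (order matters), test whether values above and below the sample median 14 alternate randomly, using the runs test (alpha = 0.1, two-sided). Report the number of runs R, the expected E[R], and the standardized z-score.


Step 1: Compute median = 14; label A = above, B = below.
Labels in order: BAABABAAABBB  (n_A = 6, n_B = 6)
Step 2: Count runs R = 7.
Step 3: Under H0 (random ordering), E[R] = 2*n_A*n_B/(n_A+n_B) + 1 = 2*6*6/12 + 1 = 7.0000.
        Var[R] = 2*n_A*n_B*(2*n_A*n_B - n_A - n_B) / ((n_A+n_B)^2 * (n_A+n_B-1)) = 4320/1584 = 2.7273.
        SD[R] = 1.6514.
Step 4: R = E[R], so z = 0 with no continuity correction.
Step 5: Two-sided p-value via normal approximation = 2*(1 - Phi(|z|)) = 1.000000.
Step 6: alpha = 0.1. fail to reject H0.

R = 7, z = 0.0000, p = 1.000000, fail to reject H0.


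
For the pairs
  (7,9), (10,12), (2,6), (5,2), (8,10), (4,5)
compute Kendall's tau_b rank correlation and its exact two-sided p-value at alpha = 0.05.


Step 1: Enumerate the 15 unordered pairs (i,j) with i<j and classify each by sign(x_j-x_i) * sign(y_j-y_i).
  (1,2):dx=+3,dy=+3->C; (1,3):dx=-5,dy=-3->C; (1,4):dx=-2,dy=-7->C; (1,5):dx=+1,dy=+1->C
  (1,6):dx=-3,dy=-4->C; (2,3):dx=-8,dy=-6->C; (2,4):dx=-5,dy=-10->C; (2,5):dx=-2,dy=-2->C
  (2,6):dx=-6,dy=-7->C; (3,4):dx=+3,dy=-4->D; (3,5):dx=+6,dy=+4->C; (3,6):dx=+2,dy=-1->D
  (4,5):dx=+3,dy=+8->C; (4,6):dx=-1,dy=+3->D; (5,6):dx=-4,dy=-5->C
Step 2: C = 12, D = 3, total pairs = 15.
Step 3: tau = (C - D)/(n(n-1)/2) = (12 - 3)/15 = 0.600000.
Step 4: Exact two-sided p-value (enumerate n! = 720 permutations of y under H0): p = 0.136111.
Step 5: alpha = 0.05. fail to reject H0.

tau_b = 0.6000 (C=12, D=3), p = 0.136111, fail to reject H0.


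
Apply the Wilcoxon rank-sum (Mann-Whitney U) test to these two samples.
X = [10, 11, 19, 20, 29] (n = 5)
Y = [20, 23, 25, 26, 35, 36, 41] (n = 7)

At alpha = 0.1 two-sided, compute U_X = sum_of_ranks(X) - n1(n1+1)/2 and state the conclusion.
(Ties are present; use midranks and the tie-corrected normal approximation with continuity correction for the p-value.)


Step 1: Combine and sort all 12 observations; assign midranks.
sorted (value, group): (10,X), (11,X), (19,X), (20,X), (20,Y), (23,Y), (25,Y), (26,Y), (29,X), (35,Y), (36,Y), (41,Y)
ranks: 10->1, 11->2, 19->3, 20->4.5, 20->4.5, 23->6, 25->7, 26->8, 29->9, 35->10, 36->11, 41->12
Step 2: Rank sum for X: R1 = 1 + 2 + 3 + 4.5 + 9 = 19.5.
Step 3: U_X = R1 - n1(n1+1)/2 = 19.5 - 5*6/2 = 19.5 - 15 = 4.5.
       U_Y = n1*n2 - U_X = 35 - 4.5 = 30.5.
Step 4: Ties are present, so use the tie-corrected normal approximation (with continuity correction) for the p-value.
Step 5: p-value = 0.041997; compare to alpha = 0.1. reject H0.

U_X = 4.5, p = 0.041997, reject H0 at alpha = 0.1.


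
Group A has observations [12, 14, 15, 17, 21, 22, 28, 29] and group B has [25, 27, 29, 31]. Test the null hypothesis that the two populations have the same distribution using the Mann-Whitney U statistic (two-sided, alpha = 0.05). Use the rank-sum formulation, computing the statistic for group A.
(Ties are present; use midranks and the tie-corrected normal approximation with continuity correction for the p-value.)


Step 1: Combine and sort all 12 observations; assign midranks.
sorted (value, group): (12,X), (14,X), (15,X), (17,X), (21,X), (22,X), (25,Y), (27,Y), (28,X), (29,X), (29,Y), (31,Y)
ranks: 12->1, 14->2, 15->3, 17->4, 21->5, 22->6, 25->7, 27->8, 28->9, 29->10.5, 29->10.5, 31->12
Step 2: Rank sum for X: R1 = 1 + 2 + 3 + 4 + 5 + 6 + 9 + 10.5 = 40.5.
Step 3: U_X = R1 - n1(n1+1)/2 = 40.5 - 8*9/2 = 40.5 - 36 = 4.5.
       U_Y = n1*n2 - U_X = 32 - 4.5 = 27.5.
Step 4: Ties are present, so use the tie-corrected normal approximation (with continuity correction) for the p-value.
Step 5: p-value = 0.061271; compare to alpha = 0.05. fail to reject H0.

U_X = 4.5, p = 0.061271, fail to reject H0 at alpha = 0.05.


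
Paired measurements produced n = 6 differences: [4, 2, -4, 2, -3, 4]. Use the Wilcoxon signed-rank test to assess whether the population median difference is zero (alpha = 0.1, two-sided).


Step 1: Drop any zero differences (none here) and take |d_i|.
|d| = [4, 2, 4, 2, 3, 4]
Step 2: Midrank |d_i| (ties get averaged ranks).
ranks: |4|->5, |2|->1.5, |4|->5, |2|->1.5, |3|->3, |4|->5
Step 3: Attach original signs; sum ranks with positive sign and with negative sign.
W+ = 5 + 1.5 + 1.5 + 5 = 13
W- = 5 + 3 = 8
(Check: W+ + W- = 21 should equal n(n+1)/2 = 21.)
Step 4: Test statistic W = min(W+, W-) = 8.
Step 5: Ties in |d|, so use the tie-corrected normal approximation.
        E[W] = n(n+1)/4 = 6*7/4 = 10.5.
        Tie groups: |d|=2 (t=2), |d|=4 (t=3); sum(t^3 - t) = 30.
        Var[W] = n(n+1)(2n+1)/24 - sum(t^3-t)/48 = 546/24 - 30/48 = 22.125.
        z = (W - E[W]) / sqrt(Var[W]) = (8 - 10.5) / 4.7037 = -0.5315.
        Two-sided p = 2*Phi(z) = 0.595076.
Step 6: alpha = 0.1. fail to reject H0.

W+ = 13, W- = 8, W = min = 8, p = 0.595076, fail to reject H0.


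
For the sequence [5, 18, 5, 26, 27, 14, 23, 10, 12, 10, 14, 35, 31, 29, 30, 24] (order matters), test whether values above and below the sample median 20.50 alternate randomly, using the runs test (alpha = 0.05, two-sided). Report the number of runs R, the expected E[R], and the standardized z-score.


Step 1: Compute median = 20.50; label A = above, B = below.
Labels in order: BBBAABABBBBAAAAA  (n_A = 8, n_B = 8)
Step 2: Count runs R = 6.
Step 3: Under H0 (random ordering), E[R] = 2*n_A*n_B/(n_A+n_B) + 1 = 2*8*8/16 + 1 = 9.0000.
        Var[R] = 2*n_A*n_B*(2*n_A*n_B - n_A - n_B) / ((n_A+n_B)^2 * (n_A+n_B-1)) = 14336/3840 = 3.7333.
        SD[R] = 1.9322.
Step 4: Continuity-corrected z = (R + 0.5 - E[R]) / SD[R] = (6 + 0.5 - 9.0000) / 1.9322 = -1.2939.
Step 5: Two-sided p-value via normal approximation = 2*(1 - Phi(|z|)) = 0.195709.
Step 6: alpha = 0.05. fail to reject H0.

R = 6, z = -1.2939, p = 0.195709, fail to reject H0.


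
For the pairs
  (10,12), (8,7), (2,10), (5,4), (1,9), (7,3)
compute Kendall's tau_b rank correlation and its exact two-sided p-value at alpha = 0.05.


Step 1: Enumerate the 15 unordered pairs (i,j) with i<j and classify each by sign(x_j-x_i) * sign(y_j-y_i).
  (1,2):dx=-2,dy=-5->C; (1,3):dx=-8,dy=-2->C; (1,4):dx=-5,dy=-8->C; (1,5):dx=-9,dy=-3->C
  (1,6):dx=-3,dy=-9->C; (2,3):dx=-6,dy=+3->D; (2,4):dx=-3,dy=-3->C; (2,5):dx=-7,dy=+2->D
  (2,6):dx=-1,dy=-4->C; (3,4):dx=+3,dy=-6->D; (3,5):dx=-1,dy=-1->C; (3,6):dx=+5,dy=-7->D
  (4,5):dx=-4,dy=+5->D; (4,6):dx=+2,dy=-1->D; (5,6):dx=+6,dy=-6->D
Step 2: C = 8, D = 7, total pairs = 15.
Step 3: tau = (C - D)/(n(n-1)/2) = (8 - 7)/15 = 0.066667.
Step 4: Exact two-sided p-value (enumerate n! = 720 permutations of y under H0): p = 1.000000.
Step 5: alpha = 0.05. fail to reject H0.

tau_b = 0.0667 (C=8, D=7), p = 1.000000, fail to reject H0.


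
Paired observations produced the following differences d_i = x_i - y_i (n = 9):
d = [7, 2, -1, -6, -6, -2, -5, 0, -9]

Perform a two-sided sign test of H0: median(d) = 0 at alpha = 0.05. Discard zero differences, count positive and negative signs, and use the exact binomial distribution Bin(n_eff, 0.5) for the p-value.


Step 1: Discard zero differences. Original n = 9; n_eff = number of nonzero differences = 8.
Nonzero differences (with sign): +7, +2, -1, -6, -6, -2, -5, -9
Step 2: Count signs: positive = 2, negative = 6.
Step 3: Under H0: P(positive) = 0.5, so the number of positives S ~ Bin(8, 0.5).
Step 4: Two-sided exact p-value = sum of Bin(8,0.5) probabilities at or below the observed probability = 0.289062.
Step 5: alpha = 0.05. fail to reject H0.

n_eff = 8, pos = 2, neg = 6, p = 0.289062, fail to reject H0.


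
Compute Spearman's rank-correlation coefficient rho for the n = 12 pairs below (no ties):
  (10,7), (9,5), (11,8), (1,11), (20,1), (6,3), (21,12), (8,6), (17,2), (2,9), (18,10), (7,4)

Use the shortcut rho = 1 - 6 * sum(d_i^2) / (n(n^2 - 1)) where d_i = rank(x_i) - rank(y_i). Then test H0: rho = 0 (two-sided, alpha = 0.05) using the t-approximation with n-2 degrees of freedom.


Step 1: Rank x and y separately (midranks; no ties here).
rank(x): 10->7, 9->6, 11->8, 1->1, 20->11, 6->3, 21->12, 8->5, 17->9, 2->2, 18->10, 7->4
rank(y): 7->7, 5->5, 8->8, 11->11, 1->1, 3->3, 12->12, 6->6, 2->2, 9->9, 10->10, 4->4
Step 2: d_i = R_x(i) - R_y(i); compute d_i^2.
  (7-7)^2=0, (6-5)^2=1, (8-8)^2=0, (1-11)^2=100, (11-1)^2=100, (3-3)^2=0, (12-12)^2=0, (5-6)^2=1, (9-2)^2=49, (2-9)^2=49, (10-10)^2=0, (4-4)^2=0
sum(d^2) = 300.
Step 3: rho = 1 - 6*300 / (12*(12^2 - 1)) = 1 - 1800/1716 = -0.048951.
Step 4: Under H0, t = rho * sqrt((n-2)/(1-rho^2)) = -0.1550 ~ t(10).
Step 5: Two-sided p-value from the t-distribution with 10 df = 0.879919.
Step 6: alpha = 0.05. fail to reject H0.

rho = -0.0490, p = 0.879919, fail to reject H0 at alpha = 0.05.


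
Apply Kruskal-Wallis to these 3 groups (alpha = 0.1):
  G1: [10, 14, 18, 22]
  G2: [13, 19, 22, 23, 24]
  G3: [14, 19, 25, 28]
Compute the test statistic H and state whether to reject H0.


Step 1: Combine all N = 13 observations and assign midranks.
sorted (value, group, rank): (10,G1,1), (13,G2,2), (14,G1,3.5), (14,G3,3.5), (18,G1,5), (19,G2,6.5), (19,G3,6.5), (22,G1,8.5), (22,G2,8.5), (23,G2,10), (24,G2,11), (25,G3,12), (28,G3,13)
Step 2: Sum ranks within each group.
R_1 = 18 (n_1 = 4)
R_2 = 38 (n_2 = 5)
R_3 = 35 (n_3 = 4)
Step 3: H = 12/(N(N+1)) * sum(R_i^2/n_i) - 3(N+1)
     = 12/(13*14) * (18^2/4 + 38^2/5 + 35^2/4) - 3*14
     = 0.065934 * 676.05 - 42
     = 2.574725.
Step 4: Ties present; correction factor C = 1 - 18/(13^3 - 13) = 0.991758. Corrected H = 2.574725 / 0.991758 = 2.596122.
Step 5: Under H0, H ~ chi^2(2); p-value = 0.273061.
Step 6: alpha = 0.1. fail to reject H0.

H = 2.5961, df = 2, p = 0.273061, fail to reject H0.


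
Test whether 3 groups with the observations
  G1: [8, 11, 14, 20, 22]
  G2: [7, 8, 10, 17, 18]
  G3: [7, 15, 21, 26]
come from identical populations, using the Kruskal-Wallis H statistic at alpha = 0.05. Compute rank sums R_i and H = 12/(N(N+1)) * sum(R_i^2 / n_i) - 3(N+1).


Step 1: Combine all N = 14 observations and assign midranks.
sorted (value, group, rank): (7,G2,1.5), (7,G3,1.5), (8,G1,3.5), (8,G2,3.5), (10,G2,5), (11,G1,6), (14,G1,7), (15,G3,8), (17,G2,9), (18,G2,10), (20,G1,11), (21,G3,12), (22,G1,13), (26,G3,14)
Step 2: Sum ranks within each group.
R_1 = 40.5 (n_1 = 5)
R_2 = 29 (n_2 = 5)
R_3 = 35.5 (n_3 = 4)
Step 3: H = 12/(N(N+1)) * sum(R_i^2/n_i) - 3(N+1)
     = 12/(14*15) * (40.5^2/5 + 29^2/5 + 35.5^2/4) - 3*15
     = 0.057143 * 811.312 - 45
     = 1.360714.
Step 4: Ties present; correction factor C = 1 - 12/(14^3 - 14) = 0.995604. Corrected H = 1.360714 / 0.995604 = 1.366722.
Step 5: Under H0, H ~ chi^2(2); p-value = 0.504917.
Step 6: alpha = 0.05. fail to reject H0.

H = 1.3667, df = 2, p = 0.504917, fail to reject H0.


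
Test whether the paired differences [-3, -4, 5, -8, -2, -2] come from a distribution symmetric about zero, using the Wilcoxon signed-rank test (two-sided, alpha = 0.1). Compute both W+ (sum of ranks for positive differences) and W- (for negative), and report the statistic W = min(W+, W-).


Step 1: Drop any zero differences (none here) and take |d_i|.
|d| = [3, 4, 5, 8, 2, 2]
Step 2: Midrank |d_i| (ties get averaged ranks).
ranks: |3|->3, |4|->4, |5|->5, |8|->6, |2|->1.5, |2|->1.5
Step 3: Attach original signs; sum ranks with positive sign and with negative sign.
W+ = 5 = 5
W- = 3 + 4 + 6 + 1.5 + 1.5 = 16
(Check: W+ + W- = 21 should equal n(n+1)/2 = 21.)
Step 4: Test statistic W = min(W+, W-) = 5.
Step 5: Ties in |d|, so use the tie-corrected normal approximation.
        E[W] = n(n+1)/4 = 6*7/4 = 10.5.
        Tie groups: |d|=2 (t=2); sum(t^3 - t) = 6.
        Var[W] = n(n+1)(2n+1)/24 - sum(t^3-t)/48 = 546/24 - 6/48 = 22.625.
        z = (W - E[W]) / sqrt(Var[W]) = (5 - 10.5) / 4.7566 = -1.1563.
        Two-sided p = 2*Phi(z) = 0.247561.
Step 6: alpha = 0.1. fail to reject H0.

W+ = 5, W- = 16, W = min = 5, p = 0.247561, fail to reject H0.


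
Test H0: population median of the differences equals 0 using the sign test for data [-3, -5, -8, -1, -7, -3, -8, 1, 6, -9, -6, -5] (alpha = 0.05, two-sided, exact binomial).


Step 1: Discard zero differences. Original n = 12; n_eff = number of nonzero differences = 12.
Nonzero differences (with sign): -3, -5, -8, -1, -7, -3, -8, +1, +6, -9, -6, -5
Step 2: Count signs: positive = 2, negative = 10.
Step 3: Under H0: P(positive) = 0.5, so the number of positives S ~ Bin(12, 0.5).
Step 4: Two-sided exact p-value = sum of Bin(12,0.5) probabilities at or below the observed probability = 0.038574.
Step 5: alpha = 0.05. reject H0.

n_eff = 12, pos = 2, neg = 10, p = 0.038574, reject H0.


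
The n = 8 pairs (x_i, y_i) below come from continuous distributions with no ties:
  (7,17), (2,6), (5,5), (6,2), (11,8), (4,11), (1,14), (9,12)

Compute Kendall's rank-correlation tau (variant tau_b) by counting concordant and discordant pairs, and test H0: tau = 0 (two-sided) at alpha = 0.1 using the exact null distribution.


Step 1: Enumerate the 28 unordered pairs (i,j) with i<j and classify each by sign(x_j-x_i) * sign(y_j-y_i).
  (1,2):dx=-5,dy=-11->C; (1,3):dx=-2,dy=-12->C; (1,4):dx=-1,dy=-15->C; (1,5):dx=+4,dy=-9->D
  (1,6):dx=-3,dy=-6->C; (1,7):dx=-6,dy=-3->C; (1,8):dx=+2,dy=-5->D; (2,3):dx=+3,dy=-1->D
  (2,4):dx=+4,dy=-4->D; (2,5):dx=+9,dy=+2->C; (2,6):dx=+2,dy=+5->C; (2,7):dx=-1,dy=+8->D
  (2,8):dx=+7,dy=+6->C; (3,4):dx=+1,dy=-3->D; (3,5):dx=+6,dy=+3->C; (3,6):dx=-1,dy=+6->D
  (3,7):dx=-4,dy=+9->D; (3,8):dx=+4,dy=+7->C; (4,5):dx=+5,dy=+6->C; (4,6):dx=-2,dy=+9->D
  (4,7):dx=-5,dy=+12->D; (4,8):dx=+3,dy=+10->C; (5,6):dx=-7,dy=+3->D; (5,7):dx=-10,dy=+6->D
  (5,8):dx=-2,dy=+4->D; (6,7):dx=-3,dy=+3->D; (6,8):dx=+5,dy=+1->C; (7,8):dx=+8,dy=-2->D
Step 2: C = 13, D = 15, total pairs = 28.
Step 3: tau = (C - D)/(n(n-1)/2) = (13 - 15)/28 = -0.071429.
Step 4: Exact two-sided p-value (enumerate n! = 40320 permutations of y under H0): p = 0.904861.
Step 5: alpha = 0.1. fail to reject H0.

tau_b = -0.0714 (C=13, D=15), p = 0.904861, fail to reject H0.


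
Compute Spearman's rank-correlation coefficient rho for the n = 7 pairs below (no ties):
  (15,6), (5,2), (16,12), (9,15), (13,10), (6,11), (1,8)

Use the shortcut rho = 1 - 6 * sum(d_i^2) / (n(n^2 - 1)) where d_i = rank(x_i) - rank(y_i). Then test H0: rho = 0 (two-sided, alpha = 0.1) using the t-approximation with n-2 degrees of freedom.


Step 1: Rank x and y separately (midranks; no ties here).
rank(x): 15->6, 5->2, 16->7, 9->4, 13->5, 6->3, 1->1
rank(y): 6->2, 2->1, 12->6, 15->7, 10->4, 11->5, 8->3
Step 2: d_i = R_x(i) - R_y(i); compute d_i^2.
  (6-2)^2=16, (2-1)^2=1, (7-6)^2=1, (4-7)^2=9, (5-4)^2=1, (3-5)^2=4, (1-3)^2=4
sum(d^2) = 36.
Step 3: rho = 1 - 6*36 / (7*(7^2 - 1)) = 1 - 216/336 = 0.357143.
Step 4: Under H0, t = rho * sqrt((n-2)/(1-rho^2)) = 0.8550 ~ t(5).
Step 5: Two-sided p-value from the t-distribution with 5 df = 0.431611.
Step 6: alpha = 0.1. fail to reject H0.

rho = 0.3571, p = 0.431611, fail to reject H0 at alpha = 0.1.


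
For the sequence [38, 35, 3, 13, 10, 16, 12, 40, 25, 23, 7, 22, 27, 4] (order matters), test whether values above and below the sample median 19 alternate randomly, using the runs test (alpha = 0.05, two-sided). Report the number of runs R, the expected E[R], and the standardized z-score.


Step 1: Compute median = 19; label A = above, B = below.
Labels in order: AABBBBBAAABAAB  (n_A = 7, n_B = 7)
Step 2: Count runs R = 6.
Step 3: Under H0 (random ordering), E[R] = 2*n_A*n_B/(n_A+n_B) + 1 = 2*7*7/14 + 1 = 8.0000.
        Var[R] = 2*n_A*n_B*(2*n_A*n_B - n_A - n_B) / ((n_A+n_B)^2 * (n_A+n_B-1)) = 8232/2548 = 3.2308.
        SD[R] = 1.7974.
Step 4: Continuity-corrected z = (R + 0.5 - E[R]) / SD[R] = (6 + 0.5 - 8.0000) / 1.7974 = -0.8345.
Step 5: Two-sided p-value via normal approximation = 2*(1 - Phi(|z|)) = 0.403986.
Step 6: alpha = 0.05. fail to reject H0.

R = 6, z = -0.8345, p = 0.403986, fail to reject H0.


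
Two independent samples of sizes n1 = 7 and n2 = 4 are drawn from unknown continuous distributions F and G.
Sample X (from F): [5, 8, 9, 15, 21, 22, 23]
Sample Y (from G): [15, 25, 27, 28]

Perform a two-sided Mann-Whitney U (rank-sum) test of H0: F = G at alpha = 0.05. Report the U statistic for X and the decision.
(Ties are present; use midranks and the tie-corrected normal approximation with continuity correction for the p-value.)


Step 1: Combine and sort all 11 observations; assign midranks.
sorted (value, group): (5,X), (8,X), (9,X), (15,X), (15,Y), (21,X), (22,X), (23,X), (25,Y), (27,Y), (28,Y)
ranks: 5->1, 8->2, 9->3, 15->4.5, 15->4.5, 21->6, 22->7, 23->8, 25->9, 27->10, 28->11
Step 2: Rank sum for X: R1 = 1 + 2 + 3 + 4.5 + 6 + 7 + 8 = 31.5.
Step 3: U_X = R1 - n1(n1+1)/2 = 31.5 - 7*8/2 = 31.5 - 28 = 3.5.
       U_Y = n1*n2 - U_X = 28 - 3.5 = 24.5.
Step 4: Ties are present, so use the tie-corrected normal approximation (with continuity correction) for the p-value.
Step 5: p-value = 0.058207; compare to alpha = 0.05. fail to reject H0.

U_X = 3.5, p = 0.058207, fail to reject H0 at alpha = 0.05.


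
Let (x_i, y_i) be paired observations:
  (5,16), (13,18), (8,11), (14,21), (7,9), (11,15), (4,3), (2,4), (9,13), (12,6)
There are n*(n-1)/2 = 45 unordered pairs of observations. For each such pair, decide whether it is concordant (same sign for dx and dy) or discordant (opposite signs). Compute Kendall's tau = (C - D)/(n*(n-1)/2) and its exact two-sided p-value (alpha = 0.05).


Step 1: Enumerate the 45 unordered pairs (i,j) with i<j and classify each by sign(x_j-x_i) * sign(y_j-y_i).
  (1,2):dx=+8,dy=+2->C; (1,3):dx=+3,dy=-5->D; (1,4):dx=+9,dy=+5->C; (1,5):dx=+2,dy=-7->D
  (1,6):dx=+6,dy=-1->D; (1,7):dx=-1,dy=-13->C; (1,8):dx=-3,dy=-12->C; (1,9):dx=+4,dy=-3->D
  (1,10):dx=+7,dy=-10->D; (2,3):dx=-5,dy=-7->C; (2,4):dx=+1,dy=+3->C; (2,5):dx=-6,dy=-9->C
  (2,6):dx=-2,dy=-3->C; (2,7):dx=-9,dy=-15->C; (2,8):dx=-11,dy=-14->C; (2,9):dx=-4,dy=-5->C
  (2,10):dx=-1,dy=-12->C; (3,4):dx=+6,dy=+10->C; (3,5):dx=-1,dy=-2->C; (3,6):dx=+3,dy=+4->C
  (3,7):dx=-4,dy=-8->C; (3,8):dx=-6,dy=-7->C; (3,9):dx=+1,dy=+2->C; (3,10):dx=+4,dy=-5->D
  (4,5):dx=-7,dy=-12->C; (4,6):dx=-3,dy=-6->C; (4,7):dx=-10,dy=-18->C; (4,8):dx=-12,dy=-17->C
  (4,9):dx=-5,dy=-8->C; (4,10):dx=-2,dy=-15->C; (5,6):dx=+4,dy=+6->C; (5,7):dx=-3,dy=-6->C
  (5,8):dx=-5,dy=-5->C; (5,9):dx=+2,dy=+4->C; (5,10):dx=+5,dy=-3->D; (6,7):dx=-7,dy=-12->C
  (6,8):dx=-9,dy=-11->C; (6,9):dx=-2,dy=-2->C; (6,10):dx=+1,dy=-9->D; (7,8):dx=-2,dy=+1->D
  (7,9):dx=+5,dy=+10->C; (7,10):dx=+8,dy=+3->C; (8,9):dx=+7,dy=+9->C; (8,10):dx=+10,dy=+2->C
  (9,10):dx=+3,dy=-7->D
Step 2: C = 35, D = 10, total pairs = 45.
Step 3: tau = (C - D)/(n(n-1)/2) = (35 - 10)/45 = 0.555556.
Step 4: Exact two-sided p-value (enumerate n! = 3628800 permutations of y under H0): p = 0.028609.
Step 5: alpha = 0.05. reject H0.

tau_b = 0.5556 (C=35, D=10), p = 0.028609, reject H0.


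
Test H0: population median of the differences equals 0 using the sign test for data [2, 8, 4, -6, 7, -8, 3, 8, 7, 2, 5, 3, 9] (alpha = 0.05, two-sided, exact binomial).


Step 1: Discard zero differences. Original n = 13; n_eff = number of nonzero differences = 13.
Nonzero differences (with sign): +2, +8, +4, -6, +7, -8, +3, +8, +7, +2, +5, +3, +9
Step 2: Count signs: positive = 11, negative = 2.
Step 3: Under H0: P(positive) = 0.5, so the number of positives S ~ Bin(13, 0.5).
Step 4: Two-sided exact p-value = sum of Bin(13,0.5) probabilities at or below the observed probability = 0.022461.
Step 5: alpha = 0.05. reject H0.

n_eff = 13, pos = 11, neg = 2, p = 0.022461, reject H0.


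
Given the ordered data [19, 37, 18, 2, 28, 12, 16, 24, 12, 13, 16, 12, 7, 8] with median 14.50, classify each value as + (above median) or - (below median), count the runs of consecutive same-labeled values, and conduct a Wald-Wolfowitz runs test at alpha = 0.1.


Step 1: Compute median = 14.50; label A = above, B = below.
Labels in order: AAABABAABBABBB  (n_A = 7, n_B = 7)
Step 2: Count runs R = 8.
Step 3: Under H0 (random ordering), E[R] = 2*n_A*n_B/(n_A+n_B) + 1 = 2*7*7/14 + 1 = 8.0000.
        Var[R] = 2*n_A*n_B*(2*n_A*n_B - n_A - n_B) / ((n_A+n_B)^2 * (n_A+n_B-1)) = 8232/2548 = 3.2308.
        SD[R] = 1.7974.
Step 4: R = E[R], so z = 0 with no continuity correction.
Step 5: Two-sided p-value via normal approximation = 2*(1 - Phi(|z|)) = 1.000000.
Step 6: alpha = 0.1. fail to reject H0.

R = 8, z = 0.0000, p = 1.000000, fail to reject H0.


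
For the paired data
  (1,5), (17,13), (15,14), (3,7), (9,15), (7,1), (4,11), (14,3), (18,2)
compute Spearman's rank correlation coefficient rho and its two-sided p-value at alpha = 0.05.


Step 1: Rank x and y separately (midranks; no ties here).
rank(x): 1->1, 17->8, 15->7, 3->2, 9->5, 7->4, 4->3, 14->6, 18->9
rank(y): 5->4, 13->7, 14->8, 7->5, 15->9, 1->1, 11->6, 3->3, 2->2
Step 2: d_i = R_x(i) - R_y(i); compute d_i^2.
  (1-4)^2=9, (8-7)^2=1, (7-8)^2=1, (2-5)^2=9, (5-9)^2=16, (4-1)^2=9, (3-6)^2=9, (6-3)^2=9, (9-2)^2=49
sum(d^2) = 112.
Step 3: rho = 1 - 6*112 / (9*(9^2 - 1)) = 1 - 672/720 = 0.066667.
Step 4: Under H0, t = rho * sqrt((n-2)/(1-rho^2)) = 0.1768 ~ t(7).
Step 5: Two-sided p-value from the t-distribution with 7 df = 0.864690.
Step 6: alpha = 0.05. fail to reject H0.

rho = 0.0667, p = 0.864690, fail to reject H0 at alpha = 0.05.


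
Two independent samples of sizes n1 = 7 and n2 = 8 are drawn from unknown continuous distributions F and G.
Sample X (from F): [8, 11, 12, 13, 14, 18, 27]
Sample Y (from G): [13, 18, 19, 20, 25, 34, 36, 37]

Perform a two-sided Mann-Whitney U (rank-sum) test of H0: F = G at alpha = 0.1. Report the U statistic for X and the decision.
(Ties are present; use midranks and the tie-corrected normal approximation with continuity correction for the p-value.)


Step 1: Combine and sort all 15 observations; assign midranks.
sorted (value, group): (8,X), (11,X), (12,X), (13,X), (13,Y), (14,X), (18,X), (18,Y), (19,Y), (20,Y), (25,Y), (27,X), (34,Y), (36,Y), (37,Y)
ranks: 8->1, 11->2, 12->3, 13->4.5, 13->4.5, 14->6, 18->7.5, 18->7.5, 19->9, 20->10, 25->11, 27->12, 34->13, 36->14, 37->15
Step 2: Rank sum for X: R1 = 1 + 2 + 3 + 4.5 + 6 + 7.5 + 12 = 36.
Step 3: U_X = R1 - n1(n1+1)/2 = 36 - 7*8/2 = 36 - 28 = 8.
       U_Y = n1*n2 - U_X = 56 - 8 = 48.
Step 4: Ties are present, so use the tie-corrected normal approximation (with continuity correction) for the p-value.
Step 5: p-value = 0.023776; compare to alpha = 0.1. reject H0.

U_X = 8, p = 0.023776, reject H0 at alpha = 0.1.


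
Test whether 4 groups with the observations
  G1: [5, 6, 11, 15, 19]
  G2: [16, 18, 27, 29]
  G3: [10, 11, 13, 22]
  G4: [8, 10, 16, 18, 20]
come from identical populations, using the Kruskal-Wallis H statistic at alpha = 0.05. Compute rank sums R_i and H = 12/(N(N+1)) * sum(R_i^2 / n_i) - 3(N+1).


Step 1: Combine all N = 18 observations and assign midranks.
sorted (value, group, rank): (5,G1,1), (6,G1,2), (8,G4,3), (10,G3,4.5), (10,G4,4.5), (11,G1,6.5), (11,G3,6.5), (13,G3,8), (15,G1,9), (16,G2,10.5), (16,G4,10.5), (18,G2,12.5), (18,G4,12.5), (19,G1,14), (20,G4,15), (22,G3,16), (27,G2,17), (29,G2,18)
Step 2: Sum ranks within each group.
R_1 = 32.5 (n_1 = 5)
R_2 = 58 (n_2 = 4)
R_3 = 35 (n_3 = 4)
R_4 = 45.5 (n_4 = 5)
Step 3: H = 12/(N(N+1)) * sum(R_i^2/n_i) - 3(N+1)
     = 12/(18*19) * (32.5^2/5 + 58^2/4 + 35^2/4 + 45.5^2/5) - 3*19
     = 0.035088 * 1772.55 - 57
     = 5.194737.
Step 4: Ties present; correction factor C = 1 - 24/(18^3 - 18) = 0.995872. Corrected H = 5.194737 / 0.995872 = 5.216269.
Step 5: Under H0, H ~ chi^2(3); p-value = 0.156629.
Step 6: alpha = 0.05. fail to reject H0.

H = 5.2163, df = 3, p = 0.156629, fail to reject H0.


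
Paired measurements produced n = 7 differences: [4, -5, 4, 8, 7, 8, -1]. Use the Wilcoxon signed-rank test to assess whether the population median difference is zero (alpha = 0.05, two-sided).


Step 1: Drop any zero differences (none here) and take |d_i|.
|d| = [4, 5, 4, 8, 7, 8, 1]
Step 2: Midrank |d_i| (ties get averaged ranks).
ranks: |4|->2.5, |5|->4, |4|->2.5, |8|->6.5, |7|->5, |8|->6.5, |1|->1
Step 3: Attach original signs; sum ranks with positive sign and with negative sign.
W+ = 2.5 + 2.5 + 6.5 + 5 + 6.5 = 23
W- = 4 + 1 = 5
(Check: W+ + W- = 28 should equal n(n+1)/2 = 28.)
Step 4: Test statistic W = min(W+, W-) = 5.
Step 5: Ties in |d|, so use the tie-corrected normal approximation.
        E[W] = n(n+1)/4 = 7*8/4 = 14.
        Tie groups: |d|=4 (t=2), |d|=8 (t=2); sum(t^3 - t) = 12.
        Var[W] = n(n+1)(2n+1)/24 - sum(t^3-t)/48 = 840/24 - 12/48 = 34.75.
        z = (W - E[W]) / sqrt(Var[W]) = (5 - 14) / 5.8949 = -1.5267.
        Two-sided p = 2*Phi(z) = 0.126826.
Step 6: alpha = 0.05. fail to reject H0.

W+ = 23, W- = 5, W = min = 5, p = 0.126826, fail to reject H0.


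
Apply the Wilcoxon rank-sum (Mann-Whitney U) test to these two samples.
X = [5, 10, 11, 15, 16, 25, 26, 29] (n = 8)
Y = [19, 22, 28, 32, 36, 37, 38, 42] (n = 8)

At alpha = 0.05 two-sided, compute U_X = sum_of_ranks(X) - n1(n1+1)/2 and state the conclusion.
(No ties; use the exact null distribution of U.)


Step 1: Combine and sort all 16 observations; assign midranks.
sorted (value, group): (5,X), (10,X), (11,X), (15,X), (16,X), (19,Y), (22,Y), (25,X), (26,X), (28,Y), (29,X), (32,Y), (36,Y), (37,Y), (38,Y), (42,Y)
ranks: 5->1, 10->2, 11->3, 15->4, 16->5, 19->6, 22->7, 25->8, 26->9, 28->10, 29->11, 32->12, 36->13, 37->14, 38->15, 42->16
Step 2: Rank sum for X: R1 = 1 + 2 + 3 + 4 + 5 + 8 + 9 + 11 = 43.
Step 3: U_X = R1 - n1(n1+1)/2 = 43 - 8*9/2 = 43 - 36 = 7.
       U_Y = n1*n2 - U_X = 64 - 7 = 57.
Step 4: No ties, so the exact null distribution of U (based on enumerating the C(16,8) = 12870 equally likely rank assignments) gives the two-sided p-value.
Step 5: p-value = 0.006993; compare to alpha = 0.05. reject H0.

U_X = 7, p = 0.006993, reject H0 at alpha = 0.05.


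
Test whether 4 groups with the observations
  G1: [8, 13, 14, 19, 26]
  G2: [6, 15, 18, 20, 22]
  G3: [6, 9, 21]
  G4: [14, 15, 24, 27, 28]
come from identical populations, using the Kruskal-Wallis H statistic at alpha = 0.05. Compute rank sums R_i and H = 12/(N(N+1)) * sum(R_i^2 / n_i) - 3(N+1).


Step 1: Combine all N = 18 observations and assign midranks.
sorted (value, group, rank): (6,G2,1.5), (6,G3,1.5), (8,G1,3), (9,G3,4), (13,G1,5), (14,G1,6.5), (14,G4,6.5), (15,G2,8.5), (15,G4,8.5), (18,G2,10), (19,G1,11), (20,G2,12), (21,G3,13), (22,G2,14), (24,G4,15), (26,G1,16), (27,G4,17), (28,G4,18)
Step 2: Sum ranks within each group.
R_1 = 41.5 (n_1 = 5)
R_2 = 46 (n_2 = 5)
R_3 = 18.5 (n_3 = 3)
R_4 = 65 (n_4 = 5)
Step 3: H = 12/(N(N+1)) * sum(R_i^2/n_i) - 3(N+1)
     = 12/(18*19) * (41.5^2/5 + 46^2/5 + 18.5^2/3 + 65^2/5) - 3*19
     = 0.035088 * 1726.73 - 57
     = 3.587135.
Step 4: Ties present; correction factor C = 1 - 18/(18^3 - 18) = 0.996904. Corrected H = 3.587135 / 0.996904 = 3.598275.
Step 5: Under H0, H ~ chi^2(3); p-value = 0.308238.
Step 6: alpha = 0.05. fail to reject H0.

H = 3.5983, df = 3, p = 0.308238, fail to reject H0.
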